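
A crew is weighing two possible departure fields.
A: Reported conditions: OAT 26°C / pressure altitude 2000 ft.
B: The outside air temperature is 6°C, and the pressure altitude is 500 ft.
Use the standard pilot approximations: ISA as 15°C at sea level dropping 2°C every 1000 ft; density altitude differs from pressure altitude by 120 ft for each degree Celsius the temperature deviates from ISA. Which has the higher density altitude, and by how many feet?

A by 4260 ft

A: ISA temp = 11°C, deviation +15°C, DA = 2000 + 120 × 15 = 3800 ft.
B: ISA temp = 14°C, deviation -8°C, DA = 500 + 120 × (-8) = -460 ft.
A is higher by 3800 − (-460) = 4260 ft.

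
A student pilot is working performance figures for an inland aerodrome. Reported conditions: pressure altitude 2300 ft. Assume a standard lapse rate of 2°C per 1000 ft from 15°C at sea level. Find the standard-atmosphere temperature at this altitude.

10.4°C

ISA temperature = 15 − 2 × (2300/1000) = 15 − 4.6 = 10.4°C.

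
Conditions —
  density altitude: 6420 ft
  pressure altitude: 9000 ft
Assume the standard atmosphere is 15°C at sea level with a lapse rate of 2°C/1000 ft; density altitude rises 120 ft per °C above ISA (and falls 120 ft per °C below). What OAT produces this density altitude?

-24.5°C

Density altitude − pressure altitude = 6420 − 9000 = -2580 ft.
At 120 ft/°C that is an ISA deviation of -2580/120 = -21.5°C.
ISA temperature at 9000 ft = 15 − 2 × (9000/1000) = -3°C.
OAT = ISA + deviation = -3 + (-21.5) = -24.5°C.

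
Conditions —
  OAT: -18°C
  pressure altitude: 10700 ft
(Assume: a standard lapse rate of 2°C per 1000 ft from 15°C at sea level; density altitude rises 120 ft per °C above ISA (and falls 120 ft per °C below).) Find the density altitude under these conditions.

9308 ft

ISA temperature at 10700 ft = 15 − 2 × (10700/1000) = -6.4°C.
ISA deviation = -18 − (-6.4) = -11.6°C.
Density altitude = 10700 + 120 × (-11.6) = 10700 + (-1392) = 9308 ft.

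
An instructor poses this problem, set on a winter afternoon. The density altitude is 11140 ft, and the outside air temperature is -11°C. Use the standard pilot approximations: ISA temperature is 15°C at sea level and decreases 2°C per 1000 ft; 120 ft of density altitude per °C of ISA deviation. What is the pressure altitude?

DA = PA + 120 × (OAT − (15 − 2·PA/1000)) = PA + 120·OAT − 1800 + 0.24·PA = 1.24·PA + 120·OAT − 1800.
So 1.24·PA = 11140 − 120 × (-11) + 1800 = 14260.
PA = 14260 / 1.24 = 11500 ft.

11500 ft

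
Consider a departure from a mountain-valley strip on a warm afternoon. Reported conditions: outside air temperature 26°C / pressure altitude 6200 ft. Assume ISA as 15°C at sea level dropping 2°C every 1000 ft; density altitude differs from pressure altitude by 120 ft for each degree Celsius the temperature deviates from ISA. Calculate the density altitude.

9008 ft

ISA temperature at 6200 ft = 15 − 2 × (6200/1000) = 2.6°C.
ISA deviation = 26 − 2.6 = +23.4°C.
Density altitude = 6200 + 120 × (23.4) = 6200 + (+2808) = 9008 ft.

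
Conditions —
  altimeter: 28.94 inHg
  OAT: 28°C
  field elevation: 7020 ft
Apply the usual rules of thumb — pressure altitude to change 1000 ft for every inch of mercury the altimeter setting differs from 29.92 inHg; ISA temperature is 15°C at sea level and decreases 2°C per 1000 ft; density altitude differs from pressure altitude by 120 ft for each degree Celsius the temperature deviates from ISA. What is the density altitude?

11480 ft

Pressure altitude = 7020 + (29.92 − 28.94) × 1000 = 7020 + (+980) = 8000 ft.
ISA temperature at 8000 ft = 15 − 2 × (8000/1000) = -1°C.
ISA deviation = 28 − (-1) = +29°C.
Density altitude = 8000 + 120 × (29) = 11480 ft.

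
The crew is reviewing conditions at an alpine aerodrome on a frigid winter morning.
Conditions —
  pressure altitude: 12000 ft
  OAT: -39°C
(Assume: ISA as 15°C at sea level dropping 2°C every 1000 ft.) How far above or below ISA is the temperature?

ISA-30°C

ISA temperature at 12000 ft = 15 − 2 × (12000/1000) = -9°C.
Deviation = OAT − ISA = -39 − (-9) = -30°C.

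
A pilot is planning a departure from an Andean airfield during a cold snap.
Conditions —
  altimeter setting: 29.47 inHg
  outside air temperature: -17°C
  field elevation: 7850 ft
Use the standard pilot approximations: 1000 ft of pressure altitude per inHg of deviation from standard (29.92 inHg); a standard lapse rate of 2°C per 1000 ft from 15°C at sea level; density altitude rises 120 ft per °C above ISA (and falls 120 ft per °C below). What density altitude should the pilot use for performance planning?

Pressure altitude = 7850 + (29.92 − 29.47) × 1000 = 7850 + (+450) = 8300 ft.
ISA temperature at 8300 ft = 15 − 2 × (8300/1000) = -1.6°C.
ISA deviation = -17 − (-1.6) = -15.4°C.
Density altitude = 8300 + 120 × (-15.4) = 6452 ft.

6452 ft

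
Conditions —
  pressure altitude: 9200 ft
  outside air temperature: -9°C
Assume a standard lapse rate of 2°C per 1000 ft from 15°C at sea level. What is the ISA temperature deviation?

ISA-5.6°C

ISA temperature at 9200 ft = 15 − 2 × (9200/1000) = -3.4°C.
Deviation = OAT − ISA = -9 − (-3.4) = -5.6°C.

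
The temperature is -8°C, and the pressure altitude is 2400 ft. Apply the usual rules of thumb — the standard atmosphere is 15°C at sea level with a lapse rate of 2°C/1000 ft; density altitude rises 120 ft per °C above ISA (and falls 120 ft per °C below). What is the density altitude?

ISA temperature at 2400 ft = 15 − 2 × (2400/1000) = 10.2°C.
ISA deviation = -8 − 10.2 = -18.2°C.
Density altitude = 2400 + 120 × (-18.2) = 2400 + (-2184) = 216 ft.

216 ft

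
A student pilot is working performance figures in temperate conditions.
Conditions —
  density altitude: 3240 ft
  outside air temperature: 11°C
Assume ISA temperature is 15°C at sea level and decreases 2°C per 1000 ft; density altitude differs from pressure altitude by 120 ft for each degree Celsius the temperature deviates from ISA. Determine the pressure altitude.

3000 ft

DA = PA + 120 × (OAT − (15 − 2·PA/1000)) = PA + 120·OAT − 1800 + 0.24·PA = 1.24·PA + 120·OAT − 1800.
So 1.24·PA = 3240 − 120 × 11 + 1800 = 3720.
PA = 3720 / 1.24 = 3000 ft.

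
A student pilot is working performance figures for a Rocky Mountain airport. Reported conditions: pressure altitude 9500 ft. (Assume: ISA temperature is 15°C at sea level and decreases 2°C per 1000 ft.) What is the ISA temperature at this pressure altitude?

-4°C

ISA temperature = 15 − 2 × (9500/1000) = 15 − 19 = -4°C.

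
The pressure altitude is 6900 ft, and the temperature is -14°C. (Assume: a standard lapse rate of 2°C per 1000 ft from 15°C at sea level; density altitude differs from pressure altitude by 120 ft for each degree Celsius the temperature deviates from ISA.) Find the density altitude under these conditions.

ISA temperature at 6900 ft = 15 − 2 × (6900/1000) = 1.2°C.
ISA deviation = -14 − 1.2 = -15.2°C.
Density altitude = 6900 + 120 × (-15.2) = 6900 + (-1824) = 5076 ft.

5076 ft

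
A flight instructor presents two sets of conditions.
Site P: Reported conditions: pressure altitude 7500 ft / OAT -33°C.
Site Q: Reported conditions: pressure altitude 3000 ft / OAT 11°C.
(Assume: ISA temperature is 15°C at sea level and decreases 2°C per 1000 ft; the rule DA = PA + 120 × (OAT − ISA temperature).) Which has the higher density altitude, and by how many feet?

Site P: ISA temp = 0°C, deviation -33°C, DA = 7500 + 120 × (-33) = 3540 ft.
Site Q: ISA temp = 9°C, deviation +2°C, DA = 3000 + 120 × 2 = 3240 ft.
Site P is higher by 3540 − 3240 = 300 ft.

Site P by 300 ft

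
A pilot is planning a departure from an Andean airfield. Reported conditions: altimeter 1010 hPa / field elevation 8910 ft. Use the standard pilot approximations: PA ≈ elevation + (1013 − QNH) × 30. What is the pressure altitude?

9000 ft

Pressure correction = (1013 − 1010) × 30 = +90 ft.
Pressure altitude = 8910 + (+90) = 9000 ft.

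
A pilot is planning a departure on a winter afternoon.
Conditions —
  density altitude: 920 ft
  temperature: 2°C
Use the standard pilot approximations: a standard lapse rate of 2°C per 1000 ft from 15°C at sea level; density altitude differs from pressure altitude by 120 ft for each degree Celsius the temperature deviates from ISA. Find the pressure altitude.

2000 ft

DA = PA + 120 × (OAT − (15 − 2·PA/1000)) = PA + 120·OAT − 1800 + 0.24·PA = 1.24·PA + 120·OAT − 1800.
So 1.24·PA = 920 − 120 × 2 + 1800 = 2480.
PA = 2480 / 1.24 = 2000 ft.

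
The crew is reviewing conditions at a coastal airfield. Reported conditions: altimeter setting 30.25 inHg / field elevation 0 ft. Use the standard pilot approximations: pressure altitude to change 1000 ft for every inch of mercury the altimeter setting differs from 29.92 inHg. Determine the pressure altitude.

-330 ft

Pressure correction = (29.92 − 30.25) × 1000 = -330 ft.
Pressure altitude = 0 + (-330) = -330 ft.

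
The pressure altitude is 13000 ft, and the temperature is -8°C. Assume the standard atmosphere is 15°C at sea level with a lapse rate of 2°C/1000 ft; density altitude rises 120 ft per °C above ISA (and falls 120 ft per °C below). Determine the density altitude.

ISA temperature at 13000 ft = 15 − 2 × (13000/1000) = -11°C.
ISA deviation = -8 − (-11) = +3°C.
Density altitude = 13000 + 120 × (3) = 13000 + (+360) = 13360 ft.

13360 ft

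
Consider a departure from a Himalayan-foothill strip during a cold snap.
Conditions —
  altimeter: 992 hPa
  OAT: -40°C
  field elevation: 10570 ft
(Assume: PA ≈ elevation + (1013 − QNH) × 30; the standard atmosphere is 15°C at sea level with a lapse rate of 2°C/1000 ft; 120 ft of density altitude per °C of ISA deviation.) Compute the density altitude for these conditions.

7288 ft

Pressure altitude = 10570 + (1013 − 992) × 30 = 10570 + (+630) = 11200 ft.
ISA temperature at 11200 ft = 15 − 2 × (11200/1000) = -7.4°C.
ISA deviation = -40 − (-7.4) = -32.6°C.
Density altitude = 11200 + 120 × (-32.6) = 7288 ft.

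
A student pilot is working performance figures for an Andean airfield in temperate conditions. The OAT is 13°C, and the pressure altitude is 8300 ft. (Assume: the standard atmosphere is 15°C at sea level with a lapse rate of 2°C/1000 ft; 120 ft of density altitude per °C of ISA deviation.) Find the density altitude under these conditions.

10052 ft

ISA temperature at 8300 ft = 15 − 2 × (8300/1000) = -1.6°C.
ISA deviation = 13 − (-1.6) = +14.6°C.
Density altitude = 8300 + 120 × (14.6) = 8300 + (+1752) = 10052 ft.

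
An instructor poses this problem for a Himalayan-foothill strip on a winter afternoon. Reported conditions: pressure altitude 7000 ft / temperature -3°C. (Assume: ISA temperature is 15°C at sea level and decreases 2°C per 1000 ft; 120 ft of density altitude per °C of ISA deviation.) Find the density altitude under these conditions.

6520 ft

ISA temperature at 7000 ft = 15 − 2 × (7000/1000) = 1°C.
ISA deviation = -3 − 1 = -4°C.
Density altitude = 7000 + 120 × (-4) = 7000 + (-480) = 6520 ft.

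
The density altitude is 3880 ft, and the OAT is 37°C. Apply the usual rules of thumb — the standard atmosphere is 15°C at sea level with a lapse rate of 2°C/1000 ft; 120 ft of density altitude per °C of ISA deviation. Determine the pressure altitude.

1000 ft

DA = PA + 120 × (OAT − (15 − 2·PA/1000)) = PA + 120·OAT − 1800 + 0.24·PA = 1.24·PA + 120·OAT − 1800.
So 1.24·PA = 3880 − 120 × 37 + 1800 = 1240.
PA = 1240 / 1.24 = 1000 ft.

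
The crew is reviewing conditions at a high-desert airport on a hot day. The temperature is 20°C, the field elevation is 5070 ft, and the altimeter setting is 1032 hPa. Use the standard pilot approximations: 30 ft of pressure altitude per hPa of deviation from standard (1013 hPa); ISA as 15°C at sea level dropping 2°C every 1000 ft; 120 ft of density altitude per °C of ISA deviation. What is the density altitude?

Pressure altitude = 5070 + (1013 − 1032) × 30 = 5070 + (-570) = 4500 ft.
ISA temperature at 4500 ft = 15 − 2 × (4500/1000) = 6°C.
ISA deviation = 20 − 6 = +14°C.
Density altitude = 4500 + 120 × (14) = 6180 ft.

6180 ft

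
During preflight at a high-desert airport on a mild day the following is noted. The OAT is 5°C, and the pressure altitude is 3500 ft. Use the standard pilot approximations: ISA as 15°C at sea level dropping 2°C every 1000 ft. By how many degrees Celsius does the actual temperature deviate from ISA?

ISA temperature at 3500 ft = 15 − 2 × (3500/1000) = 8°C.
Deviation = OAT − ISA = 5 − 8 = -3°C.

ISA-3°C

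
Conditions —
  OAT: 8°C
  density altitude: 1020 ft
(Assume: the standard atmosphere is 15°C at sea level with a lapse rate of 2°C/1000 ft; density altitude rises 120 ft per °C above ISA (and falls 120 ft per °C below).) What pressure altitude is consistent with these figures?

1500 ft

DA = PA + 120 × (OAT − (15 − 2·PA/1000)) = PA + 120·OAT − 1800 + 0.24·PA = 1.24·PA + 120·OAT − 1800.
So 1.24·PA = 1020 − 120 × 8 + 1800 = 1860.
PA = 1860 / 1.24 = 1500 ft.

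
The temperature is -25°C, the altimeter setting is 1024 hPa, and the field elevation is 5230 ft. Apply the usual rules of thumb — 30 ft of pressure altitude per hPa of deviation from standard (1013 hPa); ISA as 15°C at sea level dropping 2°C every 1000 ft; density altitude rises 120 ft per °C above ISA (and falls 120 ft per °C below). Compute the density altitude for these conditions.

Pressure altitude = 5230 + (1013 − 1024) × 30 = 5230 + (-330) = 4900 ft.
ISA temperature at 4900 ft = 15 − 2 × (4900/1000) = 5.2°C.
ISA deviation = -25 − 5.2 = -30.2°C.
Density altitude = 4900 + 120 × (-30.2) = 1276 ft.

1276 ft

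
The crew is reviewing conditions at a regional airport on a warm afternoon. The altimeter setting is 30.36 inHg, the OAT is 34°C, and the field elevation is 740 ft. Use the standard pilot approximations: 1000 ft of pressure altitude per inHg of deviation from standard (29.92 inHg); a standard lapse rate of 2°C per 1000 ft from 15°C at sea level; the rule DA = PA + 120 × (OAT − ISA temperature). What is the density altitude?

Pressure altitude = 740 + (29.92 − 30.36) × 1000 = 740 + (-440) = 300 ft.
ISA temperature at 300 ft = 15 − 2 × (300/1000) = 14.4°C.
ISA deviation = 34 − 14.4 = +19.6°C.
Density altitude = 300 + 120 × (19.6) = 2652 ft.

2652 ft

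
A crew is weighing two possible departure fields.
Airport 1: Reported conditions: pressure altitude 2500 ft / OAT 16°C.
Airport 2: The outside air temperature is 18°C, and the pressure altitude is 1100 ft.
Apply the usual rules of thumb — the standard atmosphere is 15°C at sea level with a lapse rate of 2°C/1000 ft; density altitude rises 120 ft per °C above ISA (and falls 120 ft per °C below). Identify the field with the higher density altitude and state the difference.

Airport 1 by 1496 ft

Airport 1: ISA temp = 10°C, deviation +6°C, DA = 2500 + 120 × 6 = 3220 ft.
Airport 2: ISA temp = 12.8°C, deviation +5.2°C, DA = 1100 + 120 × 5.2 = 1724 ft.
Airport 1 is higher by 3220 − 1724 = 1496 ft.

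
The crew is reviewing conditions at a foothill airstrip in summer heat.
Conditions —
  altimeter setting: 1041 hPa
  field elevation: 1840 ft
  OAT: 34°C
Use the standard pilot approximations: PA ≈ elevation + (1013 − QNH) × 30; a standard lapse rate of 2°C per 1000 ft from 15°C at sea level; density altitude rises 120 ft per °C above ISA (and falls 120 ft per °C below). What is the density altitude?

3520 ft

Pressure altitude = 1840 + (1013 − 1041) × 30 = 1840 + (-840) = 1000 ft.
ISA temperature at 1000 ft = 15 − 2 × (1000/1000) = 13°C.
ISA deviation = 34 − 13 = +21°C.
Density altitude = 1000 + 120 × (21) = 3520 ft.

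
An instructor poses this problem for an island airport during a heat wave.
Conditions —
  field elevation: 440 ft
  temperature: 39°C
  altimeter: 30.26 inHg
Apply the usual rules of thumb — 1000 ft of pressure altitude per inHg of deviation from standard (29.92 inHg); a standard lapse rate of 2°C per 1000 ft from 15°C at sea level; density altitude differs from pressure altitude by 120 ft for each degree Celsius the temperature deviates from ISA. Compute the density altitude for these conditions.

3004 ft

Pressure altitude = 440 + (29.92 − 30.26) × 1000 = 440 + (-340) = 100 ft.
ISA temperature at 100 ft = 15 − 2 × (100/1000) = 14.8°C.
ISA deviation = 39 − 14.8 = +24.2°C.
Density altitude = 100 + 120 × (24.2) = 3004 ft.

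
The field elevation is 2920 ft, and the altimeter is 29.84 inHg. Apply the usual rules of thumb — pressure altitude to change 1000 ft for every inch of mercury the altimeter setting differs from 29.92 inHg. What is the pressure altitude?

Pressure correction = (29.92 − 29.84) × 1000 = +80 ft.
Pressure altitude = 2920 + (+80) = 3000 ft.

3000 ft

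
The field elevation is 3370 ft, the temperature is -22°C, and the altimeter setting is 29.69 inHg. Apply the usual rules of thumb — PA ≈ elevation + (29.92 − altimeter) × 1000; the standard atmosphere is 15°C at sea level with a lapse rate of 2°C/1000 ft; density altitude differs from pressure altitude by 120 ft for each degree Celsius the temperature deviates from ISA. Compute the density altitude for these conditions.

Pressure altitude = 3370 + (29.92 − 29.69) × 1000 = 3370 + (+230) = 3600 ft.
ISA temperature at 3600 ft = 15 − 2 × (3600/1000) = 7.8°C.
ISA deviation = -22 − 7.8 = -29.8°C.
Density altitude = 3600 + 120 × (-29.8) = 24 ft.

24 ft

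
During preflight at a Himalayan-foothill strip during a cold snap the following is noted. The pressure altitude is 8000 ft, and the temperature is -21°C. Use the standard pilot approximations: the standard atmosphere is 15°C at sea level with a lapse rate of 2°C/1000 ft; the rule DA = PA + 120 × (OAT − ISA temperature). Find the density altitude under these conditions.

5600 ft

ISA temperature at 8000 ft = 15 − 2 × (8000/1000) = -1°C.
ISA deviation = -21 − (-1) = -20°C.
Density altitude = 8000 + 120 × (-20) = 8000 + (-2400) = 5600 ft.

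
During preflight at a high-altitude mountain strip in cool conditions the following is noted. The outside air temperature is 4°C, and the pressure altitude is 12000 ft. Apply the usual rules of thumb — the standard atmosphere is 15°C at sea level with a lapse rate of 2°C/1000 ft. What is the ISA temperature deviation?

ISA+13°C

ISA temperature at 12000 ft = 15 − 2 × (12000/1000) = -9°C.
Deviation = OAT − ISA = 4 − (-9) = +13°C.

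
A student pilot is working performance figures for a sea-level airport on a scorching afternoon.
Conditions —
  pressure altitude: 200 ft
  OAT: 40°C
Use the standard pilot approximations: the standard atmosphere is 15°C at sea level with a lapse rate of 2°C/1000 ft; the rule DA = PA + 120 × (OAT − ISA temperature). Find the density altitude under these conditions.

ISA temperature at 200 ft = 15 − 2 × (200/1000) = 14.6°C.
ISA deviation = 40 − 14.6 = +25.4°C.
Density altitude = 200 + 120 × (25.4) = 200 + (+3048) = 3248 ft.

3248 ft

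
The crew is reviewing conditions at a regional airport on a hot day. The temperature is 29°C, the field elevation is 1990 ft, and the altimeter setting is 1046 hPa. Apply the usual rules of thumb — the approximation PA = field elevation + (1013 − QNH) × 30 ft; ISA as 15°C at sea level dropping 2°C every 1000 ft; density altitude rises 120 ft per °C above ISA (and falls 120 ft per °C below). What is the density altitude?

2920 ft

Pressure altitude = 1990 + (1013 − 1046) × 30 = 1990 + (-990) = 1000 ft.
ISA temperature at 1000 ft = 15 − 2 × (1000/1000) = 13°C.
ISA deviation = 29 − 13 = +16°C.
Density altitude = 1000 + 120 × (16) = 2920 ft.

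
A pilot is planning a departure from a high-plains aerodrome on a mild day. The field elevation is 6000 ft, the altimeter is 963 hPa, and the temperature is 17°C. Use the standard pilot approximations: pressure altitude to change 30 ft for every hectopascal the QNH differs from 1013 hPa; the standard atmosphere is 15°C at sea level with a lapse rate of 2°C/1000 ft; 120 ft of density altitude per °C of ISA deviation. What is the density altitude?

Pressure altitude = 6000 + (1013 − 963) × 30 = 6000 + (+1500) = 7500 ft.
ISA temperature at 7500 ft = 15 − 2 × (7500/1000) = 0°C.
ISA deviation = 17 − 0 = +17°C.
Density altitude = 7500 + 120 × (17) = 9540 ft.

9540 ft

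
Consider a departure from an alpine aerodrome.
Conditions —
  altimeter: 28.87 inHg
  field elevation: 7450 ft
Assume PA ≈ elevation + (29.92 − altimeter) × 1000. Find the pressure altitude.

8500 ft

Pressure correction = (29.92 − 28.87) × 1000 = +1050 ft.
Pressure altitude = 7450 + (+1050) = 8500 ft.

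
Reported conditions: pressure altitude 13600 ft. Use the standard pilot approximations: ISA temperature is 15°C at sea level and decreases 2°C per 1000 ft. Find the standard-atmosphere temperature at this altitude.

-12.2°C

ISA temperature = 15 − 2 × (13600/1000) = 15 − 27.2 = -12.2°C.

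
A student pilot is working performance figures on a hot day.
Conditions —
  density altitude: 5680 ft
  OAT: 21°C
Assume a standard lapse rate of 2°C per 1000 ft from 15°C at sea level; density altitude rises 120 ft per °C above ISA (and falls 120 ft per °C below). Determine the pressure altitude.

DA = PA + 120 × (OAT − (15 − 2·PA/1000)) = PA + 120·OAT − 1800 + 0.24·PA = 1.24·PA + 120·OAT − 1800.
So 1.24·PA = 5680 − 120 × 21 + 1800 = 4960.
PA = 4960 / 1.24 = 4000 ft.

4000 ft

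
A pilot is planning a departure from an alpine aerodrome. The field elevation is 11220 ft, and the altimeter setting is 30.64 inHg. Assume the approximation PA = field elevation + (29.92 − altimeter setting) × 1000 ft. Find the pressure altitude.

10500 ft

Pressure correction = (29.92 − 30.64) × 1000 = -720 ft.
Pressure altitude = 11220 + (-720) = 10500 ft.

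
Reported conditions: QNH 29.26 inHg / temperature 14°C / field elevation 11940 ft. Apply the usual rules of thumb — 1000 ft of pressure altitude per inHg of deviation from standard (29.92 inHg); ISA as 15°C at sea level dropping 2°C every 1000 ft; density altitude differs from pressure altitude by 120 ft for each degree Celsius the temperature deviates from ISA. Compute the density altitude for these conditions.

15504 ft

Pressure altitude = 11940 + (29.92 − 29.26) × 1000 = 11940 + (+660) = 12600 ft.
ISA temperature at 12600 ft = 15 − 2 × (12600/1000) = -10.2°C.
ISA deviation = 14 − (-10.2) = +24.2°C.
Density altitude = 12600 + 120 × (24.2) = 15504 ft.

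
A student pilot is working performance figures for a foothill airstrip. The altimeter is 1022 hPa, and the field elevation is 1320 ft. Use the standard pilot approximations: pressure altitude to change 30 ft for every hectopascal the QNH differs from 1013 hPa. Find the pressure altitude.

Pressure correction = (1013 − 1022) × 30 = -270 ft.
Pressure altitude = 1320 + (-270) = 1050 ft.

1050 ft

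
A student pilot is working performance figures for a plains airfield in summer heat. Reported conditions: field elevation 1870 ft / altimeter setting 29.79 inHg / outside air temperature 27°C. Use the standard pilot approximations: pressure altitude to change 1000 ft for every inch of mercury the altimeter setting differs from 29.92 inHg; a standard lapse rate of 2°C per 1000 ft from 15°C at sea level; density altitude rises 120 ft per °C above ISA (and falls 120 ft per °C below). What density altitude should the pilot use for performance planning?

3920 ft

Pressure altitude = 1870 + (29.92 − 29.79) × 1000 = 1870 + (+130) = 2000 ft.
ISA temperature at 2000 ft = 15 − 2 × (2000/1000) = 11°C.
ISA deviation = 27 − 11 = +16°C.
Density altitude = 2000 + 120 × (16) = 3920 ft.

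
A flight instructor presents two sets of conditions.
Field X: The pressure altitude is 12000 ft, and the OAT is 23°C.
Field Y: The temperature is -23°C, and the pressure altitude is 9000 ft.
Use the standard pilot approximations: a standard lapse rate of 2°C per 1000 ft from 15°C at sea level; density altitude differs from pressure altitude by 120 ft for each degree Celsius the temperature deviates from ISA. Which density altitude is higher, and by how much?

Field X: ISA temp = -9°C, deviation +32°C, DA = 12000 + 120 × 32 = 15840 ft.
Field Y: ISA temp = -3°C, deviation -20°C, DA = 9000 + 120 × (-20) = 6600 ft.
Field X is higher by 15840 − 6600 = 9240 ft.

Field X by 9240 ft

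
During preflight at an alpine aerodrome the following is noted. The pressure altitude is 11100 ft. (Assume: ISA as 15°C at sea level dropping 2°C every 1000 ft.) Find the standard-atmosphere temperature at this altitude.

ISA temperature = 15 − 2 × (11100/1000) = 15 − 22.2 = -7.2°C.

-7.2°C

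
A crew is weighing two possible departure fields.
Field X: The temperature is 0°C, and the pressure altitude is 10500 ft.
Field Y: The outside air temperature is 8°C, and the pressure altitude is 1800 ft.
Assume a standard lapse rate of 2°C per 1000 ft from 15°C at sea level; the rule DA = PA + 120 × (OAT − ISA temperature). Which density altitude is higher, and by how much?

Field X by 9828 ft

Field X: ISA temp = -6°C, deviation +6°C, DA = 10500 + 120 × 6 = 11220 ft.
Field Y: ISA temp = 11.4°C, deviation -3.4°C, DA = 1800 + 120 × (-3.4) = 1392 ft.
Field X is higher by 11220 − 1392 = 9828 ft.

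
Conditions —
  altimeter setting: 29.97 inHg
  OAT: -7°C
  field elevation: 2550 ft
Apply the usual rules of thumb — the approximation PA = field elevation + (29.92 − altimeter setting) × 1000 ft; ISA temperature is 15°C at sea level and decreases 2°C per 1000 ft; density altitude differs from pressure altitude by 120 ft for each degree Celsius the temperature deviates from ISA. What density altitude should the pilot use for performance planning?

460 ft

Pressure altitude = 2550 + (29.92 − 29.97) × 1000 = 2550 + (-50) = 2500 ft.
ISA temperature at 2500 ft = 15 − 2 × (2500/1000) = 10°C.
ISA deviation = -7 − 10 = -17°C.
Density altitude = 2500 + 120 × (-17) = 460 ft.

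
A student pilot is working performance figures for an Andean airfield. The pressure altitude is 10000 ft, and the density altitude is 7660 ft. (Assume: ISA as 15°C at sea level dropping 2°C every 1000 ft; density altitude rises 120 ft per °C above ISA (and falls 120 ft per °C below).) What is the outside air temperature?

-24.5°C

Density altitude − pressure altitude = 7660 − 10000 = -2340 ft.
At 120 ft/°C that is an ISA deviation of -2340/120 = -19.5°C.
ISA temperature at 10000 ft = 15 − 2 × (10000/1000) = -5°C.
OAT = ISA + deviation = -5 + (-19.5) = -24.5°C.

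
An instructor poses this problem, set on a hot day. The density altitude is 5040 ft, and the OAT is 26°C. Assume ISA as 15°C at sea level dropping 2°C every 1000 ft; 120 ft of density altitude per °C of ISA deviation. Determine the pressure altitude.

DA = PA + 120 × (OAT − (15 − 2·PA/1000)) = PA + 120·OAT − 1800 + 0.24·PA = 1.24·PA + 120·OAT − 1800.
So 1.24·PA = 5040 − 120 × 26 + 1800 = 3720.
PA = 3720 / 1.24 = 3000 ft.

3000 ft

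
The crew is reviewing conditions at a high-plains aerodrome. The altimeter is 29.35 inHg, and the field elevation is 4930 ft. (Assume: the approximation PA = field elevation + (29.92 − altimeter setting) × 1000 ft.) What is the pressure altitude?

5500 ft

Pressure correction = (29.92 − 29.35) × 1000 = +570 ft.
Pressure altitude = 4930 + (+570) = 5500 ft.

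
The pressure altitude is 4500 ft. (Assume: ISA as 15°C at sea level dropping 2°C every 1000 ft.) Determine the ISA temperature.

ISA temperature = 15 − 2 × (4500/1000) = 15 − 9 = 6°C.

6°C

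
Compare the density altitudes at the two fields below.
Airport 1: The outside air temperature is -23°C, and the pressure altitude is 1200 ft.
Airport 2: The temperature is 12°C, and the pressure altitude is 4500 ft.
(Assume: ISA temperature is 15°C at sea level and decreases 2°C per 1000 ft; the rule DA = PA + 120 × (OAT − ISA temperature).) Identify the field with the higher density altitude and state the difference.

Airport 2 by 8292 ft

Airport 1: ISA temp = 12.6°C, deviation -35.6°C, DA = 1200 + 120 × (-35.6) = -3072 ft.
Airport 2: ISA temp = 6°C, deviation +6°C, DA = 4500 + 120 × 6 = 5220 ft.
Airport 2 is higher by 5220 − (-3072) = 8292 ft.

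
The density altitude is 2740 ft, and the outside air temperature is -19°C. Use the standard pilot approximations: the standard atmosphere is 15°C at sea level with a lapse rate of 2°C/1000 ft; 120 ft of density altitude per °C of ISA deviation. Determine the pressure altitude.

5500 ft

DA = PA + 120 × (OAT − (15 − 2·PA/1000)) = PA + 120·OAT − 1800 + 0.24·PA = 1.24·PA + 120·OAT − 1800.
So 1.24·PA = 2740 − 120 × (-19) + 1800 = 6820.
PA = 6820 / 1.24 = 5500 ft.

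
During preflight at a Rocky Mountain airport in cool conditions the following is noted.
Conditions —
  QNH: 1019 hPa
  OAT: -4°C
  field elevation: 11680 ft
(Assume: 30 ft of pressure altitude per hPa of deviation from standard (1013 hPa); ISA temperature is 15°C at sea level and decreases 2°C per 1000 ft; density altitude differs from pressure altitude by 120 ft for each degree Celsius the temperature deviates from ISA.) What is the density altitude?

Pressure altitude = 11680 + (1013 − 1019) × 30 = 11680 + (-180) = 11500 ft.
ISA temperature at 11500 ft = 15 − 2 × (11500/1000) = -8°C.
ISA deviation = -4 − (-8) = +4°C.
Density altitude = 11500 + 120 × (4) = 11980 ft.

11980 ft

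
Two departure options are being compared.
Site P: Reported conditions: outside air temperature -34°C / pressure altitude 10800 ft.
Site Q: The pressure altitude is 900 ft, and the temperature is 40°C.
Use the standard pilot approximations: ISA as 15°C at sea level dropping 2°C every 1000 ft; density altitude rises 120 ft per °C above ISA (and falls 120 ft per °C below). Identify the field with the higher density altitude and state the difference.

Site P: ISA temp = -6.6°C, deviation -27.4°C, DA = 10800 + 120 × (-27.4) = 7512 ft.
Site Q: ISA temp = 13.2°C, deviation +26.8°C, DA = 900 + 120 × 26.8 = 4116 ft.
Site P is higher by 7512 − 4116 = 3396 ft.

Site P by 3396 ft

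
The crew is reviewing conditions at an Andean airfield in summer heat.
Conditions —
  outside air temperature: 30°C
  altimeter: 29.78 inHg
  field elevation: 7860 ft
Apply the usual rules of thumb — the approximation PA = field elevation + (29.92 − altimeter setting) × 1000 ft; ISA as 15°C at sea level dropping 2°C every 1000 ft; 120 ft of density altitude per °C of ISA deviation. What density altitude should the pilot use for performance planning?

Pressure altitude = 7860 + (29.92 − 29.78) × 1000 = 7860 + (+140) = 8000 ft.
ISA temperature at 8000 ft = 15 − 2 × (8000/1000) = -1°C.
ISA deviation = 30 − (-1) = +31°C.
Density altitude = 8000 + 120 × (31) = 11720 ft.

11720 ft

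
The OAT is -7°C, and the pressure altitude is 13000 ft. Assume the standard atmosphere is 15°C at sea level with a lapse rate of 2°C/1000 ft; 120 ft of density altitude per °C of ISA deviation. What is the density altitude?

ISA temperature at 13000 ft = 15 − 2 × (13000/1000) = -11°C.
ISA deviation = -7 − (-11) = +4°C.
Density altitude = 13000 + 120 × (4) = 13000 + (+480) = 13480 ft.

13480 ft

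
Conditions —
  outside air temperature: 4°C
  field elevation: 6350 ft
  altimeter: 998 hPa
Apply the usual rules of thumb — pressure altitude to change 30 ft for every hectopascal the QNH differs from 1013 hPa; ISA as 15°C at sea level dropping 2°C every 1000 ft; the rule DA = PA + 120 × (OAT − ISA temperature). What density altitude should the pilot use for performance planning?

7112 ft

Pressure altitude = 6350 + (1013 − 998) × 30 = 6350 + (+450) = 6800 ft.
ISA temperature at 6800 ft = 15 − 2 × (6800/1000) = 1.4°C.
ISA deviation = 4 − 1.4 = +2.6°C.
Density altitude = 6800 + 120 × (2.6) = 7112 ft.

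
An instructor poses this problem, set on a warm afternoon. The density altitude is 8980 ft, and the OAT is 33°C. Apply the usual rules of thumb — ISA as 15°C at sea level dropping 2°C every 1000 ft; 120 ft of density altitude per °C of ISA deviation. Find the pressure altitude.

DA = PA + 120 × (OAT − (15 − 2·PA/1000)) = PA + 120·OAT − 1800 + 0.24·PA = 1.24·PA + 120·OAT − 1800.
So 1.24·PA = 8980 − 120 × 33 + 1800 = 6820.
PA = 6820 / 1.24 = 5500 ft.

5500 ft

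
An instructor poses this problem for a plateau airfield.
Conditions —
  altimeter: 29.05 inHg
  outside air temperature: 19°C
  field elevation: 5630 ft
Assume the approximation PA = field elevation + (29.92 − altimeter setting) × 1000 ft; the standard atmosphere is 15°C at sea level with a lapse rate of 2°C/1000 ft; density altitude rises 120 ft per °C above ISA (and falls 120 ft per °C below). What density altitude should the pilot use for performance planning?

Pressure altitude = 5630 + (29.92 − 29.05) × 1000 = 5630 + (+870) = 6500 ft.
ISA temperature at 6500 ft = 15 − 2 × (6500/1000) = 2°C.
ISA deviation = 19 − 2 = +17°C.
Density altitude = 6500 + 120 × (17) = 8540 ft.

8540 ft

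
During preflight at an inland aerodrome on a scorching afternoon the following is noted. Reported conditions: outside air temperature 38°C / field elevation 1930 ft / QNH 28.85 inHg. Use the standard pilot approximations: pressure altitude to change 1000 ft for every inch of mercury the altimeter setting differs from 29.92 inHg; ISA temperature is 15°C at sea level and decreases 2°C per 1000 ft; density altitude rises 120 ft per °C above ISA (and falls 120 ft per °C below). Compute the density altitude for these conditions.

6480 ft

Pressure altitude = 1930 + (29.92 − 28.85) × 1000 = 1930 + (+1070) = 3000 ft.
ISA temperature at 3000 ft = 15 − 2 × (3000/1000) = 9°C.
ISA deviation = 38 − 9 = +29°C.
Density altitude = 3000 + 120 × (29) = 6480 ft.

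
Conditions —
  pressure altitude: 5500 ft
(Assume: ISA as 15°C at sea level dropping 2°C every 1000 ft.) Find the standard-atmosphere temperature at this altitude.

4°C

ISA temperature = 15 − 2 × (5500/1000) = 15 − 11 = 4°C.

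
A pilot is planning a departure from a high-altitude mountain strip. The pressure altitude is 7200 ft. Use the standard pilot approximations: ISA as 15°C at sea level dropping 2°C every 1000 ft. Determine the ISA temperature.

ISA temperature = 15 − 2 × (7200/1000) = 15 − 14.4 = 0.6°C.

0.6°C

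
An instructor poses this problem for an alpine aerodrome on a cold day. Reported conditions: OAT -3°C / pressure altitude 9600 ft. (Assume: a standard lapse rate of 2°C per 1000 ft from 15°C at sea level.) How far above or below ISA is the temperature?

ISA+1.2°C

ISA temperature at 9600 ft = 15 − 2 × (9600/1000) = -4.2°C.
Deviation = OAT − ISA = -3 − (-4.2) = +1.2°C.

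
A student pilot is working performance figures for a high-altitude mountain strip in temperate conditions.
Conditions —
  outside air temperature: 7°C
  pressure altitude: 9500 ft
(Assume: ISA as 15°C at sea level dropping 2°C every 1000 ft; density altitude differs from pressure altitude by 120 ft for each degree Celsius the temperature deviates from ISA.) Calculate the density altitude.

ISA temperature at 9500 ft = 15 − 2 × (9500/1000) = -4°C.
ISA deviation = 7 − (-4) = +11°C.
Density altitude = 9500 + 120 × (11) = 9500 + (+1320) = 10820 ft.

10820 ft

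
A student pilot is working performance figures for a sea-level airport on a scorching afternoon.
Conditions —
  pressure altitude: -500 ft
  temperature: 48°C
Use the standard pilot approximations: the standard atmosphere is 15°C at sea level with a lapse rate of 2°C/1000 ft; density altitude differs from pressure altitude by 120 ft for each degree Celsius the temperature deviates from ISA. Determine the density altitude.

3340 ft

ISA temperature at -500 ft = 15 − 2 × (-500/1000) = 16°C.
ISA deviation = 48 − 16 = +32°C.
Density altitude = -500 + 120 × (32) = -500 + (+3840) = 3340 ft.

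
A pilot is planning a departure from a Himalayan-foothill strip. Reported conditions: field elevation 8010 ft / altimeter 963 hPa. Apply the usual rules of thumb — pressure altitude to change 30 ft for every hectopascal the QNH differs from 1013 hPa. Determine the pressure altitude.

Pressure correction = (1013 − 963) × 30 = +1500 ft.
Pressure altitude = 8010 + (+1500) = 9510 ft.

9510 ft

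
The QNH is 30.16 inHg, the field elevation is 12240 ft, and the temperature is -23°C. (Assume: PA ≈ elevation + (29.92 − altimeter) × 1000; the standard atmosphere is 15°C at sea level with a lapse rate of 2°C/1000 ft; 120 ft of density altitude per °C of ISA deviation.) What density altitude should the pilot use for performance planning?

10320 ft

Pressure altitude = 12240 + (29.92 − 30.16) × 1000 = 12240 + (-240) = 12000 ft.
ISA temperature at 12000 ft = 15 − 2 × (12000/1000) = -9°C.
ISA deviation = -23 − (-9) = -14°C.
Density altitude = 12000 + 120 × (-14) = 10320 ft.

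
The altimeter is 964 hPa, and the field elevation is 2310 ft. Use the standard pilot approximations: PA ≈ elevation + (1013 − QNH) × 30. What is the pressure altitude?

Pressure correction = (1013 − 964) × 30 = +1470 ft.
Pressure altitude = 2310 + (+1470) = 3780 ft.

3780 ft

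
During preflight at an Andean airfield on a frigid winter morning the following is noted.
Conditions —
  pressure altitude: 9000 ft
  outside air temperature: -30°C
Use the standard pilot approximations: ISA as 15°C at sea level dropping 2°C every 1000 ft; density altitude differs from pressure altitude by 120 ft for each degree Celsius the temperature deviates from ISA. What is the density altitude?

ISA temperature at 9000 ft = 15 − 2 × (9000/1000) = -3°C.
ISA deviation = -30 − (-3) = -27°C.
Density altitude = 9000 + 120 × (-27) = 9000 + (-3240) = 5760 ft.

5760 ft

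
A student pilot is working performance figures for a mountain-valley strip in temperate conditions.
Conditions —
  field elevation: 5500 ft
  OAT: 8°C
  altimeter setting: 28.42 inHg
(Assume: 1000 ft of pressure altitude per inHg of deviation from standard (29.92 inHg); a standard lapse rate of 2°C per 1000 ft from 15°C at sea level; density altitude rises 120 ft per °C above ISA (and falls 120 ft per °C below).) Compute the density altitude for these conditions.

7840 ft

Pressure altitude = 5500 + (29.92 − 28.42) × 1000 = 5500 + (+1500) = 7000 ft.
ISA temperature at 7000 ft = 15 − 2 × (7000/1000) = 1°C.
ISA deviation = 8 − 1 = +7°C.
Density altitude = 7000 + 120 × (7) = 7840 ft.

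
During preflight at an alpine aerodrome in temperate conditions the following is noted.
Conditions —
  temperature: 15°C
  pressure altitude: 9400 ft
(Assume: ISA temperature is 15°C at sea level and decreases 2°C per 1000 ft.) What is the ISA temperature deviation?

ISA temperature at 9400 ft = 15 − 2 × (9400/1000) = -3.8°C.
Deviation = OAT − ISA = 15 − (-3.8) = +18.8°C.

ISA+18.8°C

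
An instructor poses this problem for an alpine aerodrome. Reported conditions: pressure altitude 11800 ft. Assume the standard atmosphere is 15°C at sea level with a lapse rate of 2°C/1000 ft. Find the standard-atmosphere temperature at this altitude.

-8.6°C

ISA temperature = 15 − 2 × (11800/1000) = 15 − 23.6 = -8.6°C.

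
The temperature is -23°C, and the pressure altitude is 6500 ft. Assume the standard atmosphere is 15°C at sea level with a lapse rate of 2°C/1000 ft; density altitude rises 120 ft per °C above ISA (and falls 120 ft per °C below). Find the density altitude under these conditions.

ISA temperature at 6500 ft = 15 − 2 × (6500/1000) = 2°C.
ISA deviation = -23 − 2 = -25°C.
Density altitude = 6500 + 120 × (-25) = 6500 + (-3000) = 3500 ft.

3500 ft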